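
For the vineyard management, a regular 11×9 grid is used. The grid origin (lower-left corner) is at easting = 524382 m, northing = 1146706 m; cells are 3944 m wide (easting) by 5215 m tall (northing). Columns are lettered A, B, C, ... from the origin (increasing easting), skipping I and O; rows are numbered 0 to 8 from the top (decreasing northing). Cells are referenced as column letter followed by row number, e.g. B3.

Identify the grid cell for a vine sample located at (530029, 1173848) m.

Column index: ⌊(530029 − 524382) / 3944⌋ = ⌊1.432⌋ = 1 → column B
Row offset from origin: ⌊(1173848 − 1146706) / 5215⌋ = ⌊5.205⌋ = 5 → row 3 (counted from top)

B3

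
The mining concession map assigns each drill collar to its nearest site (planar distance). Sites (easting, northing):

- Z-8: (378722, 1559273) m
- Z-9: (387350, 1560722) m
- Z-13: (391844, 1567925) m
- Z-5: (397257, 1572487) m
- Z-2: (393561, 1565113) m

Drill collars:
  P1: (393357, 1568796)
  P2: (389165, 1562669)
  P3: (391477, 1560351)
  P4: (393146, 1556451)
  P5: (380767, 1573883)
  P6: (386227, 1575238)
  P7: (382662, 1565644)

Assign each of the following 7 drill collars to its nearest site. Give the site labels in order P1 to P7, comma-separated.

P1 → Z-13 (d²=3047810.00)
P2 → Z-9 (d²=7085034.00)
P3 → Z-9 (d²=17169770.00)
P4 → Z-9 (d²=51835057.00)
P5 → Z-13 (d²=158197693.00)
P6 → Z-13 (d²=85030658.00)
P7 → Z-9 (d²=46203428.00)

Z-13, Z-9, Z-9, Z-9, Z-13, Z-13, Z-9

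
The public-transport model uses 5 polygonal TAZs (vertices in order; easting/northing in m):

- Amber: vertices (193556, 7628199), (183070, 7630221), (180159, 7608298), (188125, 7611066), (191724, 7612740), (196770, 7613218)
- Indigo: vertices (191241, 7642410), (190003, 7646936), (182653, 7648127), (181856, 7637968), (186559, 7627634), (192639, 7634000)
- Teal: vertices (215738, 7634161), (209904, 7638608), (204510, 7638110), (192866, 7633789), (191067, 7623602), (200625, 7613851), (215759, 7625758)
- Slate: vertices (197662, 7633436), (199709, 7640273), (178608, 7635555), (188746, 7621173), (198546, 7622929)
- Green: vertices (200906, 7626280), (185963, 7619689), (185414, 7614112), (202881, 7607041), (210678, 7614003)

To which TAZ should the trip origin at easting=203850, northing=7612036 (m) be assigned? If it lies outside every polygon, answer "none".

Green

Cast a ray rightward from (203850, 7612036). For each polygon, the edges (by vertex number in listed order) whose endpoints lie on opposite sides of northing = 7612036, where each meets that height, and whether that is right or left of the point:
Amber: 2–3 at easting≈180655.3 (left), 4–5 at easting≈190210.4 (left) → 0 crossings.
Indigo: no edge straddles that height → 0 crossings.
Teal: no edge straddles that height → 0 crossings.
Slate: no edge straddles that height → 0 crossings.
Green: 3–4 at easting≈190542.2 (left), 4–5 at easting≈208475.1 (right) → 1 crossing.
Only Green has an odd count, so the point is inside Green.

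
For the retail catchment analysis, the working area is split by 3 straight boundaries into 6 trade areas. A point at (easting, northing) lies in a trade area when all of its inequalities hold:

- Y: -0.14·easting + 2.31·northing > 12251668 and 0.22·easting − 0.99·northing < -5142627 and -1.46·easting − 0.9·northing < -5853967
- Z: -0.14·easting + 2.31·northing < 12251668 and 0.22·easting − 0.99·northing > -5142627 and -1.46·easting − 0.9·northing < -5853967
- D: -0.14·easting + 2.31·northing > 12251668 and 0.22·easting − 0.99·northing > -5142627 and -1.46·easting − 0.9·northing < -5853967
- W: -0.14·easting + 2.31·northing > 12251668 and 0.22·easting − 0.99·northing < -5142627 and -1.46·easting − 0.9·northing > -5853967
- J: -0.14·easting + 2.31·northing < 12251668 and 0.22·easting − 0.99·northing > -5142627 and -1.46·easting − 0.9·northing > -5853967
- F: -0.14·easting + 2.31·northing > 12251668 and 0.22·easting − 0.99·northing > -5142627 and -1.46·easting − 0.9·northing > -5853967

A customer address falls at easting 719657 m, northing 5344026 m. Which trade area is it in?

Z

-0.14·719657 + 2.31·5344026 = 12243948.080, which is < 12251668
0.22·719657 − 0.99·5344026 = -5132261.200, which is > -5142627
-1.46·719657 − 0.9·5344026 = -5860322.620, which is < -5853967
This sign pattern matches Z.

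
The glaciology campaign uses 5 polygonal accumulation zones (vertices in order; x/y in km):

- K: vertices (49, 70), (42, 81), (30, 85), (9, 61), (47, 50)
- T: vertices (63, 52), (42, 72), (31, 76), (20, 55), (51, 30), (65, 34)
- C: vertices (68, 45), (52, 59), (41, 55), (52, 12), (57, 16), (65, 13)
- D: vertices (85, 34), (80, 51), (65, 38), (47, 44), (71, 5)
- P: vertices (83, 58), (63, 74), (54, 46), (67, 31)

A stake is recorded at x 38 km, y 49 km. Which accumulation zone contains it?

Cast a ray rightward from (38, 49). For each polygon, the edges (by vertex number in listed order) whose endpoints lie on opposite sides of y = 49, where each meets that height, and whether that is right or left of the point:
K: no edge straddles that height → 0 crossings.
T: 4–5 at x≈27.4 (left), 6–1 at x≈63.3 (right) → 1 crossing.
C: 1–2 at x≈63.4 (right), 3–4 at x≈42.5 (right) → 2 crossings.
D: 1–2 at x≈80.6 (right), 2–3 at x≈77.7 (right) → 2 crossings.
P: 2–3 at x≈55.0 (right), 4–1 at x≈77.7 (right) → 2 crossings.
Only T has an odd count, so the point is inside T.

T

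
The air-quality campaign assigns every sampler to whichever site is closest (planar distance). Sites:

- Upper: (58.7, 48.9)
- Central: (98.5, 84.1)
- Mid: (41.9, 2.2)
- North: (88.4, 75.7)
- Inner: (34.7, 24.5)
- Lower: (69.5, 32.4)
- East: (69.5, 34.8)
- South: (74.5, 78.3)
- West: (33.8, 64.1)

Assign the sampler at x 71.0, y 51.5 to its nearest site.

Squared distances to each site:
Upper: 158.050; Central: 1819.010; Mid: 3277.300; North: 888.400; Inner: 2046.690; Lower: 367.060; East: 281.140; South: 730.490; West: 1542.600.
Minimum at Upper.

Upper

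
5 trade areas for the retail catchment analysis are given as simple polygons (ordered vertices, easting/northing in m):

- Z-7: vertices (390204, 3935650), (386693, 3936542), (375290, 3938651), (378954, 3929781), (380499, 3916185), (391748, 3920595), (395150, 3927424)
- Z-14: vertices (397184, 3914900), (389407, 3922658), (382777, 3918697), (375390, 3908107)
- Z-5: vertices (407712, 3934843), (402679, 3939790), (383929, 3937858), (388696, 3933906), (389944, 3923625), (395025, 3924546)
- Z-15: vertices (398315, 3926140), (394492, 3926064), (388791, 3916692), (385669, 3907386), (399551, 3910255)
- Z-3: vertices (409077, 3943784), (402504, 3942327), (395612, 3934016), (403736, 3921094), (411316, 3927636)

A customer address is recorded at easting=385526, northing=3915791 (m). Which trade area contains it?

Cast a ray rightward from (385526, 3915791). For each polygon, the edges (by vertex number in listed order) whose endpoints lie on opposite sides of northing = 3915791, where each meets that height, and whether that is right or left of the point:
Z-7: no edge straddles that height → 0 crossings.
Z-14: 1–2 at easting≈396290.8 (right), 3–4 at easting≈380749.9 (left) → 1 crossing.
Z-5: no edge straddles that height → 0 crossings.
Z-15: 3–4 at easting≈388488.7 (right), 5–1 at easting≈399120.2 (right) → 2 crossings.
Z-3: no edge straddles that height → 0 crossings.
Only Z-14 has an odd count, so the point is inside Z-14.

Z-14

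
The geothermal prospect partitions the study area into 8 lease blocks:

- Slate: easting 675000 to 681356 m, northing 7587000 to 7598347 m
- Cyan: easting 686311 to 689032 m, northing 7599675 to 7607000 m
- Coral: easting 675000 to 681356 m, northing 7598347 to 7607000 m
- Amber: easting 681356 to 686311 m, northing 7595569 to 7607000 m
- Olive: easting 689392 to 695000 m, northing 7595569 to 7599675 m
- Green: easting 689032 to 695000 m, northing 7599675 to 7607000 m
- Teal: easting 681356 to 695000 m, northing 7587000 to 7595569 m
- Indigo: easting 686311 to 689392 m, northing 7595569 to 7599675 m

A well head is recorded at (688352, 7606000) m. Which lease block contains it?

Cyan

The point has easting = 688352 and northing = 7606000.
Only Cyan satisfies 686311 ≤ easting ≤ 689032 and 7599675 ≤ northing ≤ 7607000.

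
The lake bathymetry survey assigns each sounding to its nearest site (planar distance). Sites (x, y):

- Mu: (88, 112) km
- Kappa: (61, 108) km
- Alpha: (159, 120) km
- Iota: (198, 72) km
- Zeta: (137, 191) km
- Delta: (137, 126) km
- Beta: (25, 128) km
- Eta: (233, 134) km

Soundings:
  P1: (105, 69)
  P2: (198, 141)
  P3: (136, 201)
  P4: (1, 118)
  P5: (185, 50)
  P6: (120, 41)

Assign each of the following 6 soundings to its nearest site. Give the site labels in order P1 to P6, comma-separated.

P1 → Mu (d²=2138.00)
P2 → Eta (d²=1274.00)
P3 → Zeta (d²=101.00)
P4 → Beta (d²=676.00)
P5 → Iota (d²=653.00)
P6 → Mu (d²=6065.00)

Mu, Eta, Zeta, Beta, Iota, Mu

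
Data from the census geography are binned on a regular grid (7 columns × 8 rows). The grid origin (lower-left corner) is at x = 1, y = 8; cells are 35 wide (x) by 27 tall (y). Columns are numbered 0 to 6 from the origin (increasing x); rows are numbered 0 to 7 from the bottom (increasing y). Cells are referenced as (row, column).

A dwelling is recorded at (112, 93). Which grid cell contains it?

Column index: ⌊(112 − 1) / 35⌋ = ⌊3.171⌋ = 3
Row offset from origin: ⌊(93 − 8) / 27⌋ = ⌊3.148⌋ = 3 → row 3

(3, 3)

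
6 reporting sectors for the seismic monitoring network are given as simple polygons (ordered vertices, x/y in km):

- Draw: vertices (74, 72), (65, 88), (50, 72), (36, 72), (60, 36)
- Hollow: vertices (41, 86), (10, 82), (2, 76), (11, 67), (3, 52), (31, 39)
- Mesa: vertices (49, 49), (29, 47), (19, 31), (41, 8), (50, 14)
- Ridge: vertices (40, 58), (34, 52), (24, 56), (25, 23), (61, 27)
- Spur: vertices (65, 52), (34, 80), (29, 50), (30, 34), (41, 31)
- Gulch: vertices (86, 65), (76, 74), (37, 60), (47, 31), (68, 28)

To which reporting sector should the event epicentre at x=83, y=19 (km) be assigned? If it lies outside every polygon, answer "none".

none

Cast a ray rightward from (83, 19). For each polygon, the edges (by vertex number in listed order) whose endpoints lie on opposite sides of y = 19, where each meets that height, and whether that is right or left of the point:
Draw: no edge straddles that height → 0 crossings.
Hollow: no edge straddles that height → 0 crossings.
Mesa: 3–4 at x≈30.5 (left), 5–1 at x≈49.9 (left) → 0 crossings.
Ridge: no edge straddles that height → 0 crossings.
Spur: no edge straddles that height → 0 crossings.
Gulch: no edge straddles that height → 0 crossings.
All counts are even, so the point lies outside every listed polygon.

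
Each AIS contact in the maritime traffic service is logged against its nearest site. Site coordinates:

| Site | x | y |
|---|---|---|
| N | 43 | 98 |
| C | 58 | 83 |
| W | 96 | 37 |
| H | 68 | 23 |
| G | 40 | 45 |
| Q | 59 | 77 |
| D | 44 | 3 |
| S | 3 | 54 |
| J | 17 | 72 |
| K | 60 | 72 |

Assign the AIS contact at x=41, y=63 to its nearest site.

Squared distances to each site:
N: 1229.000; C: 689.000; W: 3701.000; H: 2329.000; G: 325.000; Q: 520.000; D: 3609.000; S: 1525.000; J: 657.000; K: 442.000.
Minimum at G.

G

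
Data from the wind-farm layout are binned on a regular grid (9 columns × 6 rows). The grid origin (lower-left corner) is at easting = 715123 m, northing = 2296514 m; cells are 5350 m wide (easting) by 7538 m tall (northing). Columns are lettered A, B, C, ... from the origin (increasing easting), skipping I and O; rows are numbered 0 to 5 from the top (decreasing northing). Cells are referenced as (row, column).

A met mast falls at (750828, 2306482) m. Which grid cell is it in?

(4, G)

Column index: ⌊(750828 − 715123) / 5350⌋ = ⌊6.674⌋ = 6 → column G
Row offset from origin: ⌊(2306482 − 2296514) / 7538⌋ = ⌊1.322⌋ = 1 → row 4 (counted from top)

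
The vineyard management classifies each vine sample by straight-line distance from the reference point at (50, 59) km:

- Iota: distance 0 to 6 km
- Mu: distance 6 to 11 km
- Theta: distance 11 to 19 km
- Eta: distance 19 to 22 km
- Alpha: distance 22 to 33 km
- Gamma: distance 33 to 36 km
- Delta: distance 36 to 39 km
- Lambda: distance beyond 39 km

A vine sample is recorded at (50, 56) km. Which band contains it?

Iota

Distance = √((50−50)² + (56−59)²) = √(0.000 + 9.000) = 3.000 km.
0 ≤ 3.000 < 6 → Iota.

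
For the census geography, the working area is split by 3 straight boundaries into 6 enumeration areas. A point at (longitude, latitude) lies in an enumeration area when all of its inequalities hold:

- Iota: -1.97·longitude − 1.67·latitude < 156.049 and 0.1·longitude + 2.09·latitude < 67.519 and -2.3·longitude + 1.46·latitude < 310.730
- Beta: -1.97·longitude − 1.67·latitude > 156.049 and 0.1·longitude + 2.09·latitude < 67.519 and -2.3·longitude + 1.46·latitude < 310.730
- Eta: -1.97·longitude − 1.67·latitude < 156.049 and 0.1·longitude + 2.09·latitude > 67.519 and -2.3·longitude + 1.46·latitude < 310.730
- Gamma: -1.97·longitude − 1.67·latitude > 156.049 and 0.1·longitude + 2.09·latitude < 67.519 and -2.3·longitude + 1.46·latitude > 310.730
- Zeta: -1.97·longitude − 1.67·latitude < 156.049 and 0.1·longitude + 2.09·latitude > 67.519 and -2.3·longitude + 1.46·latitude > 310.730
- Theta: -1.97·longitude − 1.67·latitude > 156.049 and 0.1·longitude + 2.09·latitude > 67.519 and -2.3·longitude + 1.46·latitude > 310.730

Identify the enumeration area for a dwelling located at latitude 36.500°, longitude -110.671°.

Beta

-1.97·-110.671 − 1.67·36.500 = 157.067, which is > 156.049
0.1·-110.671 + 2.09·36.500 = 65.218, which is < 67.519
-2.3·-110.671 + 1.46·36.500 = 307.833, which is < 310.730
This sign pattern matches Beta.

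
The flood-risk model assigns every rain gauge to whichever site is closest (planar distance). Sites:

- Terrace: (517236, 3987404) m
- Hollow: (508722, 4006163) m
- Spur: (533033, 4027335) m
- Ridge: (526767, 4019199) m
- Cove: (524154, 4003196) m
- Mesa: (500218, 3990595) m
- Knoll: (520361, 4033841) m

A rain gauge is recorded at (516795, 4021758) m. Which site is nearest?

Ridge

Squared distances to each site:
Terrace: 1180391797.000; Hollow: 308377354.000; Spur: 294775573.000; Ridge: 105989265.000; Cove: 398702725.000; Mesa: 1245929498.000; Knoll: 158715245.000.
Minimum at Ridge.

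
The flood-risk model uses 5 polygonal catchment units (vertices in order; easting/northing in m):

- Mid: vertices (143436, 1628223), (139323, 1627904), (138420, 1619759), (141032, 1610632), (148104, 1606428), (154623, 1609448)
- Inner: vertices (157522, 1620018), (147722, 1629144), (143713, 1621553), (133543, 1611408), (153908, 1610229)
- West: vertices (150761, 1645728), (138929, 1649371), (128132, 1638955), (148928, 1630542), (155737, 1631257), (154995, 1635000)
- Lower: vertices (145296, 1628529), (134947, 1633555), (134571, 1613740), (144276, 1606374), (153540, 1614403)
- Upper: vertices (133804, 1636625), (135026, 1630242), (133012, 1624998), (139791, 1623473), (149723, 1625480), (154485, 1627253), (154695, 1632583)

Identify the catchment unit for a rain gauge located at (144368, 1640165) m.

Cast a ray rightward from (144368, 1640165). For each polygon, the edges (by vertex number in listed order) whose endpoints lie on opposite sides of northing = 1640165, where each meets that height, and whether that is right or left of the point:
Mid: no edge straddles that height → 0 crossings.
Inner: no edge straddles that height → 0 crossings.
West: 2–3 at easting≈129386.3 (left), 6–1 at easting≈152956.5 (right) → 1 crossing.
Lower: no edge straddles that height → 0 crossings.
Upper: no edge straddles that height → 0 crossings.
Only West has an odd count, so the point is inside West.

West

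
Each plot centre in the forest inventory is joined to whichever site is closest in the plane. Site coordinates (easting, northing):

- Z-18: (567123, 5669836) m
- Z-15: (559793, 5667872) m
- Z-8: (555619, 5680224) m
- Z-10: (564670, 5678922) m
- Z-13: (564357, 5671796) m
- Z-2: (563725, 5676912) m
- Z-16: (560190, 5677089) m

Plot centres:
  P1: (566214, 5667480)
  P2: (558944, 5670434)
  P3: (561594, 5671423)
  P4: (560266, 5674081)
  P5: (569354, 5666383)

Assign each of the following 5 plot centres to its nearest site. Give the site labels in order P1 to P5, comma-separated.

P1 → Z-18 (d²=6377017.00)
P2 → Z-15 (d²=7284645.00)
P3 → Z-13 (d²=7773298.00)
P4 → Z-16 (d²=9053840.00)
P5 → Z-18 (d²=16900570.00)

Z-18, Z-15, Z-13, Z-16, Z-18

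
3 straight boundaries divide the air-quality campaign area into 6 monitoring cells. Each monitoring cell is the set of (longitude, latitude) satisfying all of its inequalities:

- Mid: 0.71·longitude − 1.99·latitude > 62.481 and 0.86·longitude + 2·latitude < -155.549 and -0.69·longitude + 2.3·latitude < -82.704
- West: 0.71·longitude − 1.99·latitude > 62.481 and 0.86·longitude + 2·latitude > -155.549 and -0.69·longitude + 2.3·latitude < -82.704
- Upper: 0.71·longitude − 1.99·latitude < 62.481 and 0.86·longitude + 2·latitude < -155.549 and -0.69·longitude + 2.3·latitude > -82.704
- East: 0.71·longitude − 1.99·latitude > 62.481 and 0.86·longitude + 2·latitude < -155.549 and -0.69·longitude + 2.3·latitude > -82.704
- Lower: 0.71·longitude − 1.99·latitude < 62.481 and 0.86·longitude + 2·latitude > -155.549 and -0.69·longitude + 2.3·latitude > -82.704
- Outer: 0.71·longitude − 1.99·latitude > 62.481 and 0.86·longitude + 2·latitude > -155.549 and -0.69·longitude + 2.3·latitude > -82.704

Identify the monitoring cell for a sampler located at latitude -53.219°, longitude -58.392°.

East

0.71·-58.392 − 1.99·-53.219 = 64.447, which is > 62.481
0.86·-58.392 + 2·-53.219 = -156.655, which is < -155.549
-0.69·-58.392 + 2.3·-53.219 = -82.113, which is > -82.704
This sign pattern matches East.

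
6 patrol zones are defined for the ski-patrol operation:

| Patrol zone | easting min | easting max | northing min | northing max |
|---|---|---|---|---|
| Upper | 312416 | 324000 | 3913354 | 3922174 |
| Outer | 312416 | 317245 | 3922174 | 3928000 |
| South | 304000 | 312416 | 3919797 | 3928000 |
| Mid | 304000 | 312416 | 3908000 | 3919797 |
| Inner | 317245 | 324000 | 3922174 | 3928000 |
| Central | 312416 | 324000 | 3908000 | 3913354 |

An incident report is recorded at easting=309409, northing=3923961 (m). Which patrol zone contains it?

The point has easting = 309409 and northing = 3923961.
Only South satisfies 304000 ≤ easting ≤ 312416 and 3919797 ≤ northing ≤ 3928000.

South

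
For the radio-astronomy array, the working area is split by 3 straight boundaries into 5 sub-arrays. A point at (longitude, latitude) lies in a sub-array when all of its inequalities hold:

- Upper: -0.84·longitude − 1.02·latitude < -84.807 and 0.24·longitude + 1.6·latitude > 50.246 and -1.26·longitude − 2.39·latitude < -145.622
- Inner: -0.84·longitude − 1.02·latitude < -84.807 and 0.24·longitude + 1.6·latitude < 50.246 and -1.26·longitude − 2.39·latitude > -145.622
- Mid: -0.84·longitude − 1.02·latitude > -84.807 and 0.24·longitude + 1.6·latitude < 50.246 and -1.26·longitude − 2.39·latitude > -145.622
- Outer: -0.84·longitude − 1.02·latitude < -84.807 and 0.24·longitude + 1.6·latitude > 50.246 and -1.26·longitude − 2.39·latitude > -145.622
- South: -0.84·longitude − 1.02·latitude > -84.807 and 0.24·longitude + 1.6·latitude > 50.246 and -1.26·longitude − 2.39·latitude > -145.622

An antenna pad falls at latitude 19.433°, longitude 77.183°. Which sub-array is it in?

-0.84·77.183 − 1.02·19.433 = -84.655, which is > -84.807
0.24·77.183 + 1.6·19.433 = 49.617, which is < 50.246
-1.26·77.183 − 2.39·19.433 = -143.695, which is > -145.622
This sign pattern matches Mid.

Mid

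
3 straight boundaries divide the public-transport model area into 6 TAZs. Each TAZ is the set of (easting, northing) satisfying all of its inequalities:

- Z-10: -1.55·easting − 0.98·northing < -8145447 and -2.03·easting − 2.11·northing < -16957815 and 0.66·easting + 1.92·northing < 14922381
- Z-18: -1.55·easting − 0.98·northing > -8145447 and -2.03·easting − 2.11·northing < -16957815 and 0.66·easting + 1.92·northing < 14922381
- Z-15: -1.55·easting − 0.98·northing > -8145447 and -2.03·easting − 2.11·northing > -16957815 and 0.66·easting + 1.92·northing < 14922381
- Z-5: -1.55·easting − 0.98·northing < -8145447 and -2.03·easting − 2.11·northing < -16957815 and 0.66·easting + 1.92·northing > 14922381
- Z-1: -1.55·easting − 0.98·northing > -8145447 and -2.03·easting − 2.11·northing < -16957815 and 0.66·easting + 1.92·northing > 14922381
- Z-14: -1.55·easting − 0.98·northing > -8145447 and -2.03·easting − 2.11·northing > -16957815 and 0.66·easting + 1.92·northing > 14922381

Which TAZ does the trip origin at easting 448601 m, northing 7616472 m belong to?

-1.55·448601 − 0.98·7616472 = -8159474.110, which is < -8145447
-2.03·448601 − 2.11·7616472 = -16981415.950, which is < -16957815
0.66·448601 + 1.92·7616472 = 14919702.900, which is < 14922381
This sign pattern matches Z-10.

Z-10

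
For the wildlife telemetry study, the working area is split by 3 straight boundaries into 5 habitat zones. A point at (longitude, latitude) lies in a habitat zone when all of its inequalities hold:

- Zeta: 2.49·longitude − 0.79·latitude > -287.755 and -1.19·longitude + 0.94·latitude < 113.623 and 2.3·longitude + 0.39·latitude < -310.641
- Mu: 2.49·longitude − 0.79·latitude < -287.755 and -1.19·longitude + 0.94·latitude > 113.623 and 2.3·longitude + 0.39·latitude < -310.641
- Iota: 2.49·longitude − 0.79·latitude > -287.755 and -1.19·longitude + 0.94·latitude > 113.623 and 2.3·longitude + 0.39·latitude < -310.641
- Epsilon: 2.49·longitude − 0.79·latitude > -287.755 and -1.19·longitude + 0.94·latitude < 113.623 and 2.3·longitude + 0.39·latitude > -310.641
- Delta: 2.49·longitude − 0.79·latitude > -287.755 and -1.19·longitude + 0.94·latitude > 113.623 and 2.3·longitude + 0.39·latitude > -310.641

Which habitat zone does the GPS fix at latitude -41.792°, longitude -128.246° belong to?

Zeta

2.49·-128.246 − 0.79·-41.792 = -286.317, which is > -287.755
-1.19·-128.246 + 0.94·-41.792 = 113.328, which is < 113.623
2.3·-128.246 + 0.39·-41.792 = -311.265, which is < -310.641
This sign pattern matches Zeta.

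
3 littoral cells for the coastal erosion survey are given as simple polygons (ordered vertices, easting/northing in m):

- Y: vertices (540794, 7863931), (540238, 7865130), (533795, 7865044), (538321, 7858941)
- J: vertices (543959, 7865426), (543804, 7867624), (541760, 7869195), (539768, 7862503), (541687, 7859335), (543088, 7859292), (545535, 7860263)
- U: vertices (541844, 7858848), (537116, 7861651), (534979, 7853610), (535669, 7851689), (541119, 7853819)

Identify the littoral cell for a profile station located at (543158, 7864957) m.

J

Cast a ray rightward from (543158, 7864957). For each polygon, the edges (by vertex number in listed order) whose endpoints lie on opposite sides of northing = 7864957, where each meets that height, and whether that is right or left of the point:
Y: 1–2 at easting≈540318.2 (left), 3–4 at easting≈533859.5 (left) → 0 crossings.
J: 3–4 at easting≈540498.5 (left), 7–1 at easting≈544102.2 (right) → 1 crossing.
U: no edge straddles that height → 0 crossings.
Only J has an odd count, so the point is inside J.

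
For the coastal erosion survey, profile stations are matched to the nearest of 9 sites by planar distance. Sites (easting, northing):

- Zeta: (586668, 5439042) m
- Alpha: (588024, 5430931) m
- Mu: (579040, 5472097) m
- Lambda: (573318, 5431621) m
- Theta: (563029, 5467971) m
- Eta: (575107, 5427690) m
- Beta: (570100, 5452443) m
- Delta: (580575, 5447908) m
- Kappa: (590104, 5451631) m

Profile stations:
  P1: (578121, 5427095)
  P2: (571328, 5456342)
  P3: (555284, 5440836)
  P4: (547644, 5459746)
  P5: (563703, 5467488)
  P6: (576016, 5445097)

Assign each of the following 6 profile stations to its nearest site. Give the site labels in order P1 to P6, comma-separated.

P1 → Eta (d²=9438221.00)
P2 → Beta (d²=16710185.00)
P3 → Beta (d²=354236305.00)
P4 → Theta (d²=304348850.00)
P5 → Theta (d²=687565.00)
P6 → Delta (d²=28686202.00)

Eta, Beta, Beta, Theta, Theta, Delta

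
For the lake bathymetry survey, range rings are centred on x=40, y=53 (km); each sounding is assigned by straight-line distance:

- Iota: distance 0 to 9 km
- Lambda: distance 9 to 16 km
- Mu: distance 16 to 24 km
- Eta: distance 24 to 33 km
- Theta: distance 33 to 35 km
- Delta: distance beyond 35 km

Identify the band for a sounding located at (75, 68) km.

Distance = √((75−40)² + (68−53)²) = √(1225.000 + 225.000) = 38.079 km.
35 ≤ 38.079 < ∞ → Delta.

Delta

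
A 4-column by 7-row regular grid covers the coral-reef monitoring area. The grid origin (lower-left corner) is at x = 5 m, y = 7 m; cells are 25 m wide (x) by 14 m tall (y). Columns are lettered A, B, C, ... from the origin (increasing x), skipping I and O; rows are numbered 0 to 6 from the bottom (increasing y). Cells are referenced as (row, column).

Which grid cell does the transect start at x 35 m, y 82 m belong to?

(5, B)

Column index: ⌊(35 − 5) / 25⌋ = ⌊1.200⌋ = 1 → column B
Row offset from origin: ⌊(82 − 7) / 14⌋ = ⌊5.357⌋ = 5 → row 5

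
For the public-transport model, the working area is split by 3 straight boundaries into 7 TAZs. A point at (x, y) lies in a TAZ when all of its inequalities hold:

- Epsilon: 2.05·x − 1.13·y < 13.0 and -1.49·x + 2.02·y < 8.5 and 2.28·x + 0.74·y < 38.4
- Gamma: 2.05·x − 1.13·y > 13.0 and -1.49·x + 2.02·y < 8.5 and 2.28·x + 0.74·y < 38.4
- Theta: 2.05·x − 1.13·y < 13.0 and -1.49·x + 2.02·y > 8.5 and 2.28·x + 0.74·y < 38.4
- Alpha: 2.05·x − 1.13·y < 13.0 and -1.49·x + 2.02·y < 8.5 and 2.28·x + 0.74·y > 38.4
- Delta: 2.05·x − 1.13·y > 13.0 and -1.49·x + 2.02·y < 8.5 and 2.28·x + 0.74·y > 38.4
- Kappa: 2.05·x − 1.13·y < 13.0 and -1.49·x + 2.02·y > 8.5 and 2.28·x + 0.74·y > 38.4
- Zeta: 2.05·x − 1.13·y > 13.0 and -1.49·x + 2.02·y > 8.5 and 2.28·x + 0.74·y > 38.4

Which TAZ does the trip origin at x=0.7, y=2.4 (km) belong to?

2.05·0.7 − 1.13·2.4 = -1.277, which is < 13.0
-1.49·0.7 + 2.02·2.4 = 3.805, which is < 8.5
2.28·0.7 + 0.74·2.4 = 3.372, which is < 38.4
This sign pattern matches Epsilon.

Epsilon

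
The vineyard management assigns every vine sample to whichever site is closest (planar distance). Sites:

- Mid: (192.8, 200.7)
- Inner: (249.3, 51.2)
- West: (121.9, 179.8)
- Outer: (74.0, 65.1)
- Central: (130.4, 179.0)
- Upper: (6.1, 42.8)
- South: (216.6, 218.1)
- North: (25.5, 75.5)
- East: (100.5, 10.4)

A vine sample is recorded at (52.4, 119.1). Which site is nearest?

North

Squared distances to each site:
Mid: 26370.720; Inner: 43380.020; West: 8514.740; Outer: 3382.560; Central: 9672.010; Upper: 7965.380; South: 36762.640; North: 2624.570; East: 14129.300.
Minimum at North.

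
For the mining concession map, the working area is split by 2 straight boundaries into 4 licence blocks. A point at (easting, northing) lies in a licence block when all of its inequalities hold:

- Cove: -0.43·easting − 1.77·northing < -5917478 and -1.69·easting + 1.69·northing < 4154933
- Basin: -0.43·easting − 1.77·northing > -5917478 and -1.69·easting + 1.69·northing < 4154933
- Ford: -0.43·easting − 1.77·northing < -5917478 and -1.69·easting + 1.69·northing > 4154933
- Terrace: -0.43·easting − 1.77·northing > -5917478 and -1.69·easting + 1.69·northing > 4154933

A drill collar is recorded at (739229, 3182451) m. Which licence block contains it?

-0.43·739229 − 1.77·3182451 = -5950806.740, which is < -5917478
-1.69·739229 + 1.69·3182451 = 4129045.180, which is < 4154933
This sign pattern matches Cove.

Cove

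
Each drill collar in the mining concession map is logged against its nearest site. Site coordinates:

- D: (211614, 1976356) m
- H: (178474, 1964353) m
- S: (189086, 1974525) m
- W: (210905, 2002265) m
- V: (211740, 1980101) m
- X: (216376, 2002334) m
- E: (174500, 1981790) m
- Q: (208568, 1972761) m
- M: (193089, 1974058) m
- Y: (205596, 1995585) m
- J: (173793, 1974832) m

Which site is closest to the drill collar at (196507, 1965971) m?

Squared distances to each site:
D: 336069674.000; H: 327807013.000; S: 128242157.000; W: 1524556840.000; V: 431701189.000; X: 1717044930.000; E: 734548810.000; Q: 191571821.000; M: 77082293.000; Y: 959598917.000; J: 594443117.000.
Minimum at M.

M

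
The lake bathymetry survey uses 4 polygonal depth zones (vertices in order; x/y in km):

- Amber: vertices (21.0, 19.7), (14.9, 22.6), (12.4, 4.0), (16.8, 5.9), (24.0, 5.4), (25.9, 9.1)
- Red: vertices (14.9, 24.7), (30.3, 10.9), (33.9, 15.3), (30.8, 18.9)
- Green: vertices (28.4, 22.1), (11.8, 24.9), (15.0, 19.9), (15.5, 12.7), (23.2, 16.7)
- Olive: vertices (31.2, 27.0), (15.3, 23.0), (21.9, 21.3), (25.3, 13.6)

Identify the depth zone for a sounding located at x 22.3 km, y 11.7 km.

Cast a ray rightward from (22.3, 11.7). For each polygon, the edges (by vertex number in listed order) whose endpoints lie on opposite sides of y = 11.7, where each meets that height, and whether that is right or left of the point:
Amber: 2–3 at x≈13.43 (left), 6–1 at x≈24.70 (right) → 1 crossing.
Red: 1–2 at x≈29.41 (right), 2–3 at x≈30.95 (right) → 2 crossings.
Green: no edge straddles that height → 0 crossings.
Olive: no edge straddles that height → 0 crossings.
Only Amber has an odd count, so the point is inside Amber.

Amber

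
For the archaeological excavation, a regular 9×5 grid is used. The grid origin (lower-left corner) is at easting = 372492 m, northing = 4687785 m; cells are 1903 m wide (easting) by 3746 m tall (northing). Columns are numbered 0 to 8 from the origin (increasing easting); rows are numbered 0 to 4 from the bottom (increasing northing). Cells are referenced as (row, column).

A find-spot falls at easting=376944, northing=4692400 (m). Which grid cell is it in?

Column index: ⌊(376944 − 372492) / 1903⌋ = ⌊2.339⌋ = 2
Row offset from origin: ⌊(4692400 − 4687785) / 3746⌋ = ⌊1.232⌋ = 1 → row 1

(1, 2)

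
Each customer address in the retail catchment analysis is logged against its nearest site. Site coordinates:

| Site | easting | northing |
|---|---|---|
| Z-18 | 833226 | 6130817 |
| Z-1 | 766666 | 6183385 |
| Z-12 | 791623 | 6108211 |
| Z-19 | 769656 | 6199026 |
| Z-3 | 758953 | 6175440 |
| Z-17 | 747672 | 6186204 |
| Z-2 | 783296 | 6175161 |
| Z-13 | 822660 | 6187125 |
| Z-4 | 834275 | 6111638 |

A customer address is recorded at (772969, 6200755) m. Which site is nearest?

Squared distances to each site:
Z-18: 8522229893.000; Z-1: 341444709.000; Z-12: 8912363652.000; Z-19: 13965410.000; Z-3: 837297481.000; Z-17: 851669810.000; Z-2: 761699765.000; Z-13: 2654972381.000; Z-4: 11700265325.000.
Minimum at Z-19.

Z-19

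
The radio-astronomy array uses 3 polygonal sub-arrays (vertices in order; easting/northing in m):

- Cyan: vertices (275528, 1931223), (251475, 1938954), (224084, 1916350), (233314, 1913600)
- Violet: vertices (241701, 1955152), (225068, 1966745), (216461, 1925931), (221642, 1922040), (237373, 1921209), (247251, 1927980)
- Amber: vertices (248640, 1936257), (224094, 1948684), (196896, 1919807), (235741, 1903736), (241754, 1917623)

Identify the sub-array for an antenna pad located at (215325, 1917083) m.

Amber

Cast a ray rightward from (215325, 1917083). For each polygon, the edges (by vertex number in listed order) whose endpoints lie on opposite sides of northing = 1917083, where each meets that height, and whether that is right or left of the point:
Cyan: 2–3 at easting≈224972.2 (right), 4–1 at easting≈241657.2 (right) → 2 crossings.
Violet: no edge straddles that height → 0 crossings.
Amber: 3–4 at easting≈203480.1 (left), 4–5 at easting≈241520.2 (right) → 1 crossing.
Only Amber has an odd count, so the point is inside Amber.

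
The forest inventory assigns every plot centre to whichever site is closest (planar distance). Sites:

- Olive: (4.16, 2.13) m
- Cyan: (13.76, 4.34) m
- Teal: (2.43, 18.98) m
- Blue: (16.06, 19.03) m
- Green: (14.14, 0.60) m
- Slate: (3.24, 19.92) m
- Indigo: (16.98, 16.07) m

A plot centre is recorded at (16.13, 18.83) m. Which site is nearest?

Squared distances to each site:
Olive: 422.171; Cyan: 215.577; Teal: 187.712; Blue: 0.045; Green: 336.293; Slate: 167.340; Indigo: 8.340.
Minimum at Blue.

Blue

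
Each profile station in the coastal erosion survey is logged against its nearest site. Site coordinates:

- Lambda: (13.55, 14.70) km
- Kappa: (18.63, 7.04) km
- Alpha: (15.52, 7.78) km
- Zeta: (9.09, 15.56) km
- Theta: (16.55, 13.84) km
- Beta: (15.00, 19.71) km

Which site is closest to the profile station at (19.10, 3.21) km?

Squared distances to each site:
Lambda: 162.823; Kappa: 14.890; Alpha: 33.701; Zeta: 252.723; Theta: 119.499; Beta: 289.060.
Minimum at Kappa.

Kappa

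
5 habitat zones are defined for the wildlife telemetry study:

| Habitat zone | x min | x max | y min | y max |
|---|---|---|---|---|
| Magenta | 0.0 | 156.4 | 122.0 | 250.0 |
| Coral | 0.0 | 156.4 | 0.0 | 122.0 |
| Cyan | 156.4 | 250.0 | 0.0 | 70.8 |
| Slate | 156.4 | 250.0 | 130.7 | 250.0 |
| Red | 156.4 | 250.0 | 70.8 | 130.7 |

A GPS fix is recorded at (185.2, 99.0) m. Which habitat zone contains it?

The point has x = 185.2 and y = 99.0.
Only Red satisfies 156.4 ≤ x ≤ 250.0 and 70.8 ≤ y ≤ 130.7.

Red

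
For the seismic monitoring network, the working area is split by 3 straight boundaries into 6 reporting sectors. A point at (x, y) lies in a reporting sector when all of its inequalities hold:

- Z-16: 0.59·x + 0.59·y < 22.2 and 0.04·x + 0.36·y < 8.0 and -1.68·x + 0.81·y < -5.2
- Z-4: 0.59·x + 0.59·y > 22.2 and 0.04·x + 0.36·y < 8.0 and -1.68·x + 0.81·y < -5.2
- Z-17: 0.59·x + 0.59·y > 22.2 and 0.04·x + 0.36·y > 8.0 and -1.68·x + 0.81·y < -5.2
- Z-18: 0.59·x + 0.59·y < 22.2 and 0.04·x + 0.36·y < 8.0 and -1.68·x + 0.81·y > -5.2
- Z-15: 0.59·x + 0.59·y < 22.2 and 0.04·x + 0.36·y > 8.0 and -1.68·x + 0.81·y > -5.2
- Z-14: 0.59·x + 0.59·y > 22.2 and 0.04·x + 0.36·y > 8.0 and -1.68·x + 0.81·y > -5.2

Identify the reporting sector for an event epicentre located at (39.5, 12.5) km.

Z-4

0.59·39.5 + 0.59·12.5 = 30.680, which is > 22.2
0.04·39.5 + 0.36·12.5 = 6.080, which is < 8.0
-1.68·39.5 + 0.81·12.5 = -56.235, which is < -5.2
This sign pattern matches Z-4.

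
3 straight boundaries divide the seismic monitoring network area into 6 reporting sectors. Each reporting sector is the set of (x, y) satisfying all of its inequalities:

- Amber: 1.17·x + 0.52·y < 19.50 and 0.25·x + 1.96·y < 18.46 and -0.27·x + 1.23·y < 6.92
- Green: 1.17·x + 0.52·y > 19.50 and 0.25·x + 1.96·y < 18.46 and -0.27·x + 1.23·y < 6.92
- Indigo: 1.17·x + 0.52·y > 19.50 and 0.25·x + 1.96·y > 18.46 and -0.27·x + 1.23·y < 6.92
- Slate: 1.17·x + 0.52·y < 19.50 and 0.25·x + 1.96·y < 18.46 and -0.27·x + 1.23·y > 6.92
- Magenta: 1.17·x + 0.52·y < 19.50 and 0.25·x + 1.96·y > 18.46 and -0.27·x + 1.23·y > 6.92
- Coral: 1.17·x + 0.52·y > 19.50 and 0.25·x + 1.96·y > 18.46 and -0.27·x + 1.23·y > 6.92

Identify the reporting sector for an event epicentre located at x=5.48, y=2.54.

1.17·5.48 + 0.52·2.54 = 7.732, which is < 19.50
0.25·5.48 + 1.96·2.54 = 6.348, which is < 18.46
-0.27·5.48 + 1.23·2.54 = 1.645, which is < 6.92
This sign pattern matches Amber.

Amber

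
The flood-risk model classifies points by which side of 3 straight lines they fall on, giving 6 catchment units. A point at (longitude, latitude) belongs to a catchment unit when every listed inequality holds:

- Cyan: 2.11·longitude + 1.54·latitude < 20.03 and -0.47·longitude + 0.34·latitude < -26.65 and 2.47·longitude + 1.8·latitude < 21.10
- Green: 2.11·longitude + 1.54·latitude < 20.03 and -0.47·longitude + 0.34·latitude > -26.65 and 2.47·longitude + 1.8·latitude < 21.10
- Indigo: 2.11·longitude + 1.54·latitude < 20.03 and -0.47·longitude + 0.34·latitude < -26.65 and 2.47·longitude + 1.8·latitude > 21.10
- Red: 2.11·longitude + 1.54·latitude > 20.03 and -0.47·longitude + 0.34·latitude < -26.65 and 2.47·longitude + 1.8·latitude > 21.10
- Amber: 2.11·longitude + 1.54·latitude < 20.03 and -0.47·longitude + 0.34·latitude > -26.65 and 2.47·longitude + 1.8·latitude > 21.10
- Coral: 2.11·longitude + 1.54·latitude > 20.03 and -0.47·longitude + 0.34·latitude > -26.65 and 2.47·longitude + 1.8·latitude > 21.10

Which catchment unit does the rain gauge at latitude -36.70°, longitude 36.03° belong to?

2.11·36.03 + 1.54·-36.70 = 19.505, which is < 20.03
-0.47·36.03 + 0.34·-36.70 = -29.412, which is < -26.65
2.47·36.03 + 1.8·-36.70 = 22.934, which is > 21.10
This sign pattern matches Indigo.

Indigo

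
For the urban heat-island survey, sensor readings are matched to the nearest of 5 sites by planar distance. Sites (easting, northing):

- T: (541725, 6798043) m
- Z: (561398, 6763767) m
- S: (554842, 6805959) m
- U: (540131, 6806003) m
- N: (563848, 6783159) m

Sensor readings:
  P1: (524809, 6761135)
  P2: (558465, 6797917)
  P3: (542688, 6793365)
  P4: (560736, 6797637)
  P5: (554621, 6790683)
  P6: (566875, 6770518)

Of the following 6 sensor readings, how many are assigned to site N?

1

P1 → Z
P2 → S
P3 → T
P4 → S
P5 → N
P6 → Z
1 of the 6 goes to N.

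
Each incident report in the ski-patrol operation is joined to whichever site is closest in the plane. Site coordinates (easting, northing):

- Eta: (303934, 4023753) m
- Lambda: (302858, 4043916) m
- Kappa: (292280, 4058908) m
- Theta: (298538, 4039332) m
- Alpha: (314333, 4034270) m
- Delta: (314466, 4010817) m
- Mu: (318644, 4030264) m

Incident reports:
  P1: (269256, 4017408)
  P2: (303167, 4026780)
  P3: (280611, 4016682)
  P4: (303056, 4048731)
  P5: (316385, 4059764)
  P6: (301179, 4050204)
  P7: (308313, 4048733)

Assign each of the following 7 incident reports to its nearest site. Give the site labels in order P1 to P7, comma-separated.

Eta, Eta, Eta, Lambda, Lambda, Lambda, Lambda

P1 → Eta (d²=1242822709.00)
P2 → Eta (d²=9751018.00)
P3 → Eta (d²=593961370.00)
P4 → Lambda (d²=23223429.00)
P5 → Lambda (d²=434138833.00)
P6 → Lambda (d²=42357985.00)
P7 → Lambda (d²=52960514.00)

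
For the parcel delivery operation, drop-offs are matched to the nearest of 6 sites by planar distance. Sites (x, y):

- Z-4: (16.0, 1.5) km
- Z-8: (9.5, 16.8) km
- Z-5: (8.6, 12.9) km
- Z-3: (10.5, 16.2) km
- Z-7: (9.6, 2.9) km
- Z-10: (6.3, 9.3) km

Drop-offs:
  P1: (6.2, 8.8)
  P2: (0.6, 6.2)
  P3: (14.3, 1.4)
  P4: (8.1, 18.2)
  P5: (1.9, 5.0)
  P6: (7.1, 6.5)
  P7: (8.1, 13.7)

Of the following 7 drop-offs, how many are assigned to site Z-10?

4

P1 → Z-10
P2 → Z-10
P3 → Z-4
P4 → Z-8
P5 → Z-10
P6 → Z-10
P7 → Z-5
4 of the 7 go to Z-10.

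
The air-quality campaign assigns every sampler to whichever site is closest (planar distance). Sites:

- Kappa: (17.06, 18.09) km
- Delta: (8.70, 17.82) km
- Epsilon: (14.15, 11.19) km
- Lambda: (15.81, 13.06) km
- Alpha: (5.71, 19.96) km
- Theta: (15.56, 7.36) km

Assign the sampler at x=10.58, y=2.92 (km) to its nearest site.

Theta

Squared distances to each site:
Kappa: 272.119; Delta: 225.544; Epsilon: 81.138; Lambda: 130.173; Alpha: 314.078; Theta: 44.514.
Minimum at Theta.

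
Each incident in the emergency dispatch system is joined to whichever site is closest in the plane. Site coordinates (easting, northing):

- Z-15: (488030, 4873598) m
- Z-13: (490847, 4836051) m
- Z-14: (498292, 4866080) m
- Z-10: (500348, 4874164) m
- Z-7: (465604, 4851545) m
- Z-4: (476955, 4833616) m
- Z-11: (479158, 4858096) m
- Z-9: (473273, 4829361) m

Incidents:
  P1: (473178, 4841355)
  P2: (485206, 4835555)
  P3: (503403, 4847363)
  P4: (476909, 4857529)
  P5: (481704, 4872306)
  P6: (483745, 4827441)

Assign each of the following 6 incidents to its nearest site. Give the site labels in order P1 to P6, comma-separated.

P1 → Z-4 (d²=74157850.00)
P2 → Z-13 (d²=32066897.00)
P3 → Z-13 (d²=285614480.00)
P4 → Z-11 (d²=5379490.00)
P5 → Z-15 (d²=41687540.00)
P6 → Z-4 (d²=84234725.00)

Z-4, Z-13, Z-13, Z-11, Z-15, Z-4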